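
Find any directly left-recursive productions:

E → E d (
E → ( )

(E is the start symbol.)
E → E d (: LEFT RECURSIVE (starts with E)
E → ( ): starts with '('

The grammar has direct left recursion on: E.

Answer: Yes, E is left-recursive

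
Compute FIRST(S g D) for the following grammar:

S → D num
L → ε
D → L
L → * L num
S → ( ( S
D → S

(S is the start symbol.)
FIRST sets of the non-terminals involved (from the grammar, by fixed-point iteration):
  FIRST(S) = { '(', '*', 'num' }

To compute FIRST(S g D), process the symbols left to right:
Symbol S is a non-terminal. Add FIRST(S) \ {ε} = { '(', '*', 'num' }
S is not nullable (ε ∉ FIRST(S)), so stop here.
FIRST(S g D) = { '(', '*', 'num' }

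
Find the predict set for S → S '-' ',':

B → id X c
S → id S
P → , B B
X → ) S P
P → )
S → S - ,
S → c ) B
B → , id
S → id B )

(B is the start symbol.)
PREDICT(S → S '-' ',') = (FIRST(RHS) \ {ε}) ∪ (FOLLOW(S) if ε ∈ FIRST(RHS), i.e. RHS ⇒* ε)
FIRST(S) = { 'c', 'id' }
FIRST(S '-' ',') = { 'c', 'id' }
ε ∉ FIRST(S '-' ','), so FOLLOW(S) is not added.
PREDICT(S → S '-' ',') = { 'c', 'id' }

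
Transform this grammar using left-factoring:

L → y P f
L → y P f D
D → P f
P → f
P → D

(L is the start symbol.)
Left-factoring transforms A → αβ₁ | αβ₂ into A → αA' and A' → β₁ | β₂
(α is the longest common prefix among the alternatives). Repeat until
no nonterminal has two alternatives with a common prefix.

Round 1: L has alternatives sharing prefix 'y P f'. Introduce L': L → y P f L'
  Add: L' → ε
  Add: L' → D

No remaining common prefixes — done.

Resulting grammar:
L → y P f L'
L' → ε
L' → D
D → P f
P → f
P → D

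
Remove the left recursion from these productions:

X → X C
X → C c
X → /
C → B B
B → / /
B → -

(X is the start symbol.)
X → C c X'
X → / X'
X' → C X'
X' → ε
C → B B
B → / /
B → -

X is directly left-recursive. The standard transformation for
  A → A α₁ | ... | A α_m | β₁ | ... | β_n
is
  A  → β₁ A' | ... | β_n A'
  A' → α₁ A' | ... | α_m A' | ε

X → C c becomes X → C c X'
X → / becomes X → / X'
X → X C becomes X' → C X'
Add X' → ε

Productions for other non-terminals are unchanged:
  C → B B
  B → / /
  B → -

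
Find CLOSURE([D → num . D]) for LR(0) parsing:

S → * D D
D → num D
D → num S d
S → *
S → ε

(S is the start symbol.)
To compute CLOSURE, for each item [A → α.Bβ] where B is a non-terminal, add [B → .γ] for all productions B → γ; repeat for the newly added items until nothing changes.

Start with: [D → num . D]
  [D → num . D] has the dot before D: add [D → . num D], [D → . num S d]
No further items can be added.

CLOSURE = { [D → . num D], [D → . num S d], [D → num . D] }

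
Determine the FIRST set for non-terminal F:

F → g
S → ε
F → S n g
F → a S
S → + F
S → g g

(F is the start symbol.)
To compute FIRST(F), examine every production with F on the left-hand side, reading each right-hand side left to right until a non-nullable symbol is reached.

FIRST sets of the other non-terminals involved (by the same procedure, iterated to a fixed point):
  FIRST(S) = { '+', 'g', ε }

From F → g:
  - g is a terminal: add 'g' and stop
From F → S n g:
  - S is a non-terminal: add FIRST(S) \ {ε} = { '+', 'g' }
    S is nullable, so continue to the next symbol
  - n is a terminal: add 'n' and stop
From F → a S:
  - a is a terminal: add 'a' and stop

Collecting: FIRST(F) = { '+', 'a', 'g', 'n' }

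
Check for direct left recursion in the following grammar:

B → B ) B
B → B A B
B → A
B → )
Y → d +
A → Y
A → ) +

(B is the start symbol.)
Direct left recursion occurs when N → N α for some non-terminal N (the right-hand side begins with the left-hand side itself).

B → B ) B: LEFT RECURSIVE (starts with B)
B → B A B: LEFT RECURSIVE (starts with B)
B → A: starts with A
B → ): starts with ')'
Y → d +: starts with d
A → Y: starts with Y
A → ) +: starts with ')'

The grammar has direct left recursion on: B.

Answer: Yes, B is left-recursive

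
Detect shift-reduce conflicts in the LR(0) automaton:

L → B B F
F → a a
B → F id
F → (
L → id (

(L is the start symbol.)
No shift-reduce conflicts

A shift-reduce conflict occurs when an LR(0) state has both:
  - a complete (reduce) item [A → α .] (dot at the end), and
  - a shift item [B → β . c γ] (dot before a terminal).

Augment with L' → L and build the canonical LR(0) collection (I0 = CLOSURE({[L' → . L]}), then GOTO on every symbol after a dot until no new states appear). It has 12 states:
  I0: { [B → . F id], [F → . (], [F → . a a], [L → . B B F], [L → . id (], [L' → . L] }  — shift
  I1: { [F → ( .] }  — reduce
  I2: { [B → . F id], [F → . (], [F → . a a], [L → B . B F] }  — shift
  I3: { [B → F . id] }  — shift
  I4: { [L' → L .] }  — accept
  I5: { [F → a . a] }  — shift
  I6: { [L → id . (] }  — shift
  I7: { [L → id ( .] }  — reduce
  I8: { [F → a a .] }  — reduce
  I9: { [B → F id .] }  — reduce
  I10: { [F → . (], [F → . a a], [L → B B . F] }  — shift
  I11: { [L → B B F .] }  — reduce

No state contains both a complete item and a shift item.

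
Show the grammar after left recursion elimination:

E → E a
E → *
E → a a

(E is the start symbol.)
E → * E'
E → a a E'
E' → a E'
E' → ε

E is directly left-recursive. The standard transformation for
  A → A α₁ | ... | A α_m | β₁ | ... | β_n
is
  A  → β₁ A' | ... | β_n A'
  A' → α₁ A' | ... | α_m A' | ε

E → * becomes E → * E'
E → a a becomes E → a a E'
E → E a becomes E' → a E'
Add E' → ε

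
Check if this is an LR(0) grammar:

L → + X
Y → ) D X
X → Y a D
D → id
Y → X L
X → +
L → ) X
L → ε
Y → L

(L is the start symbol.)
No. Shift-reduce conflict between [L → .] and [L → . ) X]

A grammar is LR(0) if no state in the canonical LR(0) collection has:
  - both a shift item (dot before a terminal) and a complete item (shift-reduce conflict), or
  - two or more complete items (reduce-reduce conflict; the accept item [L' → L .] counts as a complete item here).

Augment with L' → L and build the canonical LR(0) collection (I0 = CLOSURE({[L' → . L]}), then GOTO on every symbol after a dot until no new states appear). It has 16 states:
  I0: { [L → . ) X], [L → . + X], [L → .], [L' → . L] }  — shift, reduce
  I1: { [L → ) . X], [L → . ) X], [L → . + X], [L → .], [X → . +], [X → . Y a D], [Y → . ) D X], [Y → . L], [Y → . X L] }  — shift, reduce
  I2: { [L → + . X], [L → . ) X], [L → . + X], [L → .], [X → . +], [X → . Y a D], [Y → . ) D X], [Y → . L], [Y → . X L] }  — shift, reduce
  I3: { [L' → L .] }  — accept
  I4: { [D → . id], [L → ) . X], [L → . ) X], [L → . + X], [L → .], [X → . +], [X → . Y a D], [Y → ) . D X], [Y → . ) D X], [Y → . L], [Y → . X L] }  — shift, reduce
  I5: { [L → + . X], [L → . ) X], [L → . + X], [L → .], [X → + .], [X → . +], [X → . Y a D], [Y → . ) D X], [Y → . L], [Y → . X L] }  — shift, 2 reduces
  I6: { [Y → L .] }  — reduce
  I7: { [L → + X .], [L → . ) X], [L → . + X], [L → .], [Y → X . L] }  — shift, 2 reduces
  I8: { [X → Y . a D] }  — shift
  I9: { [D → . id], [X → Y a . D] }  — shift
  I10: { [X → Y a D .] }  — reduce
  I11: { [D → id .] }  — reduce
  I12: { [Y → X L .] }  — reduce
  I13: { [L → . ) X], [L → . + X], [L → .], [X → . +], [X → . Y a D], [Y → ) D . X], [Y → . ) D X], [Y → . L], [Y → . X L] }  — shift, reduce
  I14: { [L → ) X .], [L → . ) X], [L → . + X], [L → .], [Y → X . L] }  — shift, 2 reduces
  I15: { [L → . ) X], [L → . + X], [L → .], [Y → ) D X .], [Y → X . L] }  — shift, 2 reduces

Conflict in state I0:
  Shift-reduce conflict between [L → .] and [L → . ) X]
So the grammar is NOT LR(0).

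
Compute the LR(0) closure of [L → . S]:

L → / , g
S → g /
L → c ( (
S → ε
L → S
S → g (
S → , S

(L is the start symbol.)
Start with: [L → . S]
  [L → . S] has the dot before S: add [S → . g /], [S → .], [S → . g (], [S → . , S]
No further items can be added.

CLOSURE = { [L → . S], [S → . , S], [S → . g (], [S → . g /], [S → .] }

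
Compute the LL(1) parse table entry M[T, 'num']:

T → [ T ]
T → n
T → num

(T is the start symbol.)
To find M[T, 'num'], we find productions for T where 'num' is in the predict set (PREDICT(N → α) = (FIRST(α) \ {ε}) ∪ (FOLLOW(N) if α ⇒* ε)).

T → [ T ]: PREDICT = { '[' }
T → n: PREDICT = { 'n' }
T → num: PREDICT = { 'num' }
  'num' is in predict set, so this production goes in M[T, 'num']

M[T, 'num'] = T → num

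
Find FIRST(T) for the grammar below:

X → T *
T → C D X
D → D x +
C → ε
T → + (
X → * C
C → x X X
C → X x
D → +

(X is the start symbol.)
To compute FIRST(T), examine every production with T on the left-hand side, reading each right-hand side left to right until a non-nullable symbol is reached.

FIRST sets of the other non-terminals involved (by the same procedure, iterated to a fixed point):
  FIRST(C) = { '*', '+', 'x', ε }
  FIRST(D) = { '+' }

From T → C D X:
  - C is a non-terminal: add FIRST(C) \ {ε} = { '*', '+', 'x' }
    C is nullable, so continue to the next symbol
  - D is a non-terminal: add FIRST(D) \ {ε} = { '+' }
    D is not nullable, so stop
From T → + (:
  - '+' is a terminal: add '+' and stop

Collecting: FIRST(T) = { '*', '+', 'x' }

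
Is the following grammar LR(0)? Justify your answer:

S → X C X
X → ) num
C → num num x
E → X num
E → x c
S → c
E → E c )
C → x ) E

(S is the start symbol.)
No. Shift-reduce conflict between [C → x ) E .] and [E → E . c )]

A grammar is LR(0) if no state in the canonical LR(0) collection has:
  - both a shift item (dot before a terminal) and a complete item (shift-reduce conflict), or
  - two or more complete items (reduce-reduce conflict; the accept item [S' → S .] counts as a complete item here).

Augment with S' → S and build the canonical LR(0) collection (I0 = CLOSURE({[S' → . S]}), then GOTO on every symbol after a dot until no new states appear). It has 20 states:
  I0: { [S → . X C X], [S → . c], [S' → . S], [X → . ) num] }  — shift
  I1: { [X → ) . num] }  — shift
  I2: { [S' → S .] }  — accept
  I3: { [C → . num num x], [C → . x ) E], [S → X . C X] }  — shift
  I4: { [S → c .] }  — reduce
  I5: { [S → X C . X], [X → . ) num] }  — shift
  I6: { [C → num . num x] }  — shift
  I7: { [C → x . ) E] }  — shift
  I8: { [C → x ) . E], [E → . E c )], [E → . X num], [E → . x c], [X → . ) num] }  — shift
  I9: { [C → x ) E .], [E → E . c )] }  — shift, reduce
  I10: { [E → X . num] }  — shift
  I11: { [E → x . c] }  — shift
  I12: { [E → x c .] }  — reduce
  I13: { [E → X num .] }  — reduce
  I14: { [E → E c . )] }  — shift
  I15: { [E → E c ) .] }  — reduce
  I16: { [C → num num . x] }  — shift
  I17: { [C → num num x .] }  — reduce
  I18: { [S → X C X .] }  — reduce
  I19: { [X → ) num .] }  — reduce

Conflict in state I9:
  Shift-reduce conflict between [C → x ) E .] and [E → E . c )]
So the grammar is NOT LR(0).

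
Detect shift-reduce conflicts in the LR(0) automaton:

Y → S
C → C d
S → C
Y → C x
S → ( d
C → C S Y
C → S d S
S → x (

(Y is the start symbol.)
Yes — I2: [S → C .] vs [C → C . d]; I3: [Y → S .] vs [C → S . d S]; I8: [S → C .] vs [C → C . d]; I9: [C → S d S .] vs [C → S . d S]; I13: [Y → C x .] vs [S → x . (]

Augment with Y' → Y and build the canonical LR(0) collection (I0 = CLOSURE({[Y' → . Y]}), then GOTO on every symbol after a dot until no new states appear). It has 15 states:
  I0: { [C → . C S Y], [C → . C d], [C → . S d S], [S → . ( d], [S → . C], [S → . x (], [Y → . C x], [Y → . S], [Y' → . Y] }  — shift
  I1: { [S → ( . d] }  — shift
  I2: { [C → . C S Y], [C → . C d], [C → . S d S], [C → C . S Y], [C → C . d], [S → . ( d], [S → . C], [S → . x (], [S → C .], [Y → C . x] }  — shift, reduce
  I3: { [C → S . d S], [Y → S .] }  — shift, reduce
  I4: { [Y' → Y .] }  — accept
  I5: { [S → x . (] }  — shift
  I6: { [S → x ( .] }  — reduce
  I7: { [C → . C S Y], [C → . C d], [C → . S d S], [C → S d . S], [S → . ( d], [S → . C], [S → . x (] }  — shift
  I8: { [C → . C S Y], [C → . C d], [C → . S d S], [C → C . S Y], [C → C . d], [S → . ( d], [S → . C], [S → . x (], [S → C .] }  — shift, reduce
  I9: { [C → S . d S], [C → S d S .] }  — shift, reduce
  I10: { [C → . C S Y], [C → . C d], [C → . S d S], [C → C S . Y], [C → S . d S], [S → . ( d], [S → . C], [S → . x (], [Y → . C x], [Y → . S] }  — shift
  I11: { [C → C d .] }  — reduce
  I12: { [C → C S Y .] }  — reduce
  I13: { [S → x . (], [Y → C x .] }  — shift, reduce
  I14: { [S → ( d .] }  — reduce

I2 contains reduce item [S → C .] and shift items [C → C . d], [S → . ( d], [S → . x (], [Y → C . x] — shift-reduce conflict.
I3 contains reduce item [Y → S .] and shift item [C → S . d S] — shift-reduce conflict.
I8 contains reduce item [S → C .] and shift items [C → C . d], [S → . ( d], [S → . x (] — shift-reduce conflict.
I9 contains reduce item [C → S d S .] and shift item [C → S . d S] — shift-reduce conflict.
I13 contains reduce item [Y → C x .] and shift item [S → x . (] — shift-reduce conflict.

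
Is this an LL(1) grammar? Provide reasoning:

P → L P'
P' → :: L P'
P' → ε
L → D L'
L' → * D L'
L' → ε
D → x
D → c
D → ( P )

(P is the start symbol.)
A grammar is LL(1) if for each non-terminal N with multiple productions, the predict sets of those productions are pairwise disjoint, where PREDICT(N → α) = (FIRST(α) \ {ε}) ∪ (FOLLOW(N) if α ⇒* ε).

Relevant sets:
  FOLLOW(P') = { $, ')' }
  FOLLOW(L') = { $, ')', '::' }

For P':
  PREDICT(P' → :: L P') = { '::' }
  PREDICT(P' → ε) = { $, ')' }
For L':
  PREDICT(L' → '*' D L') = { '*' }
  PREDICT(L' → ε) = { $, ')', '::' }
For D:
  PREDICT(D → x) = { 'x' }
  PREDICT(D → c) = { 'c' }
  PREDICT(D → '(' P ')') = { '(' }
P, L have a single production, so nothing to check there.

All predict sets are disjoint. The grammar IS LL(1).

Answer: Yes, the grammar is LL(1).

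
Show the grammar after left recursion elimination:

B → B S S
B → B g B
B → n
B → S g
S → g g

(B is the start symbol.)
B is directly left-recursive. The standard transformation for
  A → A α₁ | ... | A α_m | β₁ | ... | β_n
is
  A  → β₁ A' | ... | β_n A'
  A' → α₁ A' | ... | α_m A' | ε

B → n becomes B → n B'
B → S g becomes B → S g B'
B → B S S becomes B' → S S B'
B → B g B becomes B' → g B B'
Add B' → ε

Productions for other non-terminals are unchanged:
  S → g g

Resulting grammar:
B → n B'
B → S g B'
B' → S S B'
B' → g B B'
B' → ε
S → g g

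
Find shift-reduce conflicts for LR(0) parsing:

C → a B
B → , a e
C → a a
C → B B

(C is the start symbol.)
No shift-reduce conflicts

Augment with C' → C and build the canonical LR(0) collection (I0 = CLOSURE({[C' → . C]}), then GOTO on every symbol after a dot until no new states appear). It has 10 states:
  I0: { [B → . , a e], [C → . B B], [C → . a B], [C → . a a], [C' → . C] }  — shift
  I1: { [B → , . a e] }  — shift
  I2: { [B → . , a e], [C → B . B] }  — shift
  I3: { [C' → C .] }  — accept
  I4: { [B → . , a e], [C → a . B], [C → a . a] }  — shift
  I5: { [C → a B .] }  — reduce
  I6: { [C → a a .] }  — reduce
  I7: { [C → B B .] }  — reduce
  I8: { [B → , a . e] }  — shift
  I9: { [B → , a e .] }  — reduce

No state contains both a complete item and a shift item.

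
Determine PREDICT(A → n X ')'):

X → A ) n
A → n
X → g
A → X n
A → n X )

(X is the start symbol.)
{ 'n' }

PREDICT(A → n X ')') = (FIRST(RHS) \ {ε}) ∪ (FOLLOW(A) if ε ∈ FIRST(RHS), i.e. RHS ⇒* ε)
FIRST(n X ')') = { 'n' }
ε ∉ FIRST(n X ')'), so FOLLOW(A) is not added.
PREDICT(A → n X ')') = { 'n' }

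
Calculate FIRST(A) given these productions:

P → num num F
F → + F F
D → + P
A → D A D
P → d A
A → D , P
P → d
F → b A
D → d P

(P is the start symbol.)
{ '+', 'd' }

FIRST sets of the other non-terminals involved (by the same procedure, iterated to a fixed point):
  FIRST(D) = { '+', 'd' }

From A → D A D:
  - D is a non-terminal: add FIRST(D) \ {ε} = { '+', 'd' }
    D is not nullable, so stop
From A → D , P:
  - D is a non-terminal: add FIRST(D) \ {ε} = { '+', 'd' }
    D is not nullable, so stop

Collecting: FIRST(A) = { '+', 'd' }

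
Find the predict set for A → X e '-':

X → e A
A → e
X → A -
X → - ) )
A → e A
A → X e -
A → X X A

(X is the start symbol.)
{ '-', 'e' }

PREDICT(A → X e '-') = (FIRST(RHS) \ {ε}) ∪ (FOLLOW(A) if ε ∈ FIRST(RHS), i.e. RHS ⇒* ε)
FIRST(X) = { '-', 'e' }
FIRST(X e '-') = { '-', 'e' }
ε ∉ FIRST(X e '-'), so FOLLOW(A) is not added.
PREDICT(A → X e '-') = { '-', 'e' }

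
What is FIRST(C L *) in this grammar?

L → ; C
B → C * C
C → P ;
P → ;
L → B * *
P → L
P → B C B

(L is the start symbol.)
FIRST sets of the non-terminals involved (from the grammar, by fixed-point iteration):
  FIRST(C) = { ';' }

To compute FIRST(C L *), process the symbols left to right:
Symbol C is a non-terminal. Add FIRST(C) \ {ε} = { ';' }
C is not nullable (ε ∉ FIRST(C)), so stop here.
FIRST(C L *) = { ';' }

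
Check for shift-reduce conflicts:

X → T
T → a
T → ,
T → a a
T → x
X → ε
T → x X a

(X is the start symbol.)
Yes — I0: [X → .] vs [T → . ,]; I4: [T → a .] vs [T → a . a]; I5: [T → x .] vs [T → . ,]

A shift-reduce conflict occurs when an LR(0) state has both:
  - a complete (reduce) item [A → α .] (dot at the end), and
  - a shift item [B → β . c γ] (dot before a terminal).

Augment with X' → X and build the canonical LR(0) collection (I0 = CLOSURE({[X' → . X]}), then GOTO on every symbol after a dot until no new states appear). It has 9 states:
  I0: { [T → . ,], [T → . a a], [T → . a], [T → . x X a], [T → . x], [X → . T], [X → .], [X' → . X] }  — shift, reduce
  I1: { [T → , .] }  — reduce
  I2: { [X → T .] }  — reduce
  I3: { [X' → X .] }  — accept
  I4: { [T → a . a], [T → a .] }  — shift, reduce
  I5: { [T → . ,], [T → . a a], [T → . a], [T → . x X a], [T → . x], [T → x . X a], [T → x .], [X → . T], [X → .] }  — shift, 2 reduces
  I6: { [T → x X . a] }  — shift
  I7: { [T → x X a .] }  — reduce
  I8: { [T → a a .] }  — reduce

I0 contains reduce item [X → .] and shift items [T → . ,], [T → . a], [T → . a a], [T → . x], [T → . x X a] — shift-reduce conflict.
I4 contains reduce item [T → a .] and shift item [T → a . a] — shift-reduce conflict.
I5 contains reduce items [T → x .], [X → .] and shift items [T → . ,], [T → . a], [T → . a a], [T → . x], [T → . x X a] — shift-reduce conflict.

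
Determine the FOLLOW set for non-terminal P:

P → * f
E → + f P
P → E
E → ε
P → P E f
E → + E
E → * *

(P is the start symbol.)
To compute FOLLOW(P), find every occurrence of P on a right-hand side N → α P β: add FIRST(β) \ {ε}, and if β is empty or nullable also add FOLLOW(N). Iterate to a fixed point.

P is the start symbol, so $ ∈ FOLLOW(P).
In E → + f P: P is at the end, add FOLLOW(E)
In P → P E f: P is followed by E f, add FIRST(E f) \ {ε} = { '*', '+', 'f' }

The FOLLOW sets referred to above (computed the same way, to a fixed point):
  FOLLOW(E) = { $, '*', '+', 'f' }

Taking the union: FOLLOW(P) = { $, '*', '+', 'f' }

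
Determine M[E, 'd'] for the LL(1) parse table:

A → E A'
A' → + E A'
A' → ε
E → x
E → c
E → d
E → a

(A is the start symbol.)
E → d

To find M[E, 'd'], we find productions for E where 'd' is in the predict set (PREDICT(N → α) = (FIRST(α) \ {ε}) ∪ (FOLLOW(N) if α ⇒* ε)).

E → x: PREDICT = { 'x' }
E → c: PREDICT = { 'c' }
E → d: PREDICT = { 'd' }
  'd' is in predict set, so this production goes in M[E, 'd']
E → a: PREDICT = { 'a' }

M[E, 'd'] = E → d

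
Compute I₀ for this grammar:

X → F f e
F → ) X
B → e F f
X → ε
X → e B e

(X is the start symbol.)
{ [F → . ) X], [X → . F f e], [X → . e B e], [X → .], [X' → . X] }

First, augment the grammar with X' → X
I₀ = CLOSURE({ [X' → . X] }):
  [X' → . X] has the dot before X: add [X → . F f e], [X → .], [X → . e B e]
  [X → . F f e] has the dot before F: add [F → . ) X]
No further items can be added.

I₀ = { [F → . ) X], [X → . F f e], [X → . e B e], [X → .], [X' → . X] }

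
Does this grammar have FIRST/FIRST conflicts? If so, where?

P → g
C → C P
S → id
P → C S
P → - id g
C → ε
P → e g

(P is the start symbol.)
Yes. P → g / P → C S on { 'g' }; P → C S / P → '-' id g on { '-' }; P → C S / P → e g on { 'e' }

A FIRST/FIRST conflict occurs when two productions N → α and N → β for the same non-terminal have FIRST(α) ∩ FIRST(β) ≠ ∅ (with ε ∈ FIRST of a nullable right-hand side, so two nullable alternatives also conflict).

FIRST sets of the non-terminals at (or reachable through a nullable prefix from) the front of some alternative:
  FIRST(C) = { '-', 'e', 'g', 'id', ε }
  FIRST(S) = { 'id' }
  FIRST(P) = { '-', 'e', 'g', 'id' }

Productions for P:
  P → g: FIRST = { 'g' }
  P → C S: FIRST = { '-', 'e', 'g', 'id' }
  P → - id g: FIRST = { '-' }
  P → e g: FIRST = { 'e' }
Productions for C:
  C → C P: FIRST = { '-', 'e', 'g', 'id' }
  C → ε: FIRST = { ε }
S has only one production, so no FIRST/FIRST conflict is possible there.

Conflict for P: P → g and P → C S
  Overlap: { 'g' }
Conflict for P: P → C S and P → - id g
  Overlap: { '-' }
Conflict for P: P → C S and P → e g
  Overlap: { 'e' }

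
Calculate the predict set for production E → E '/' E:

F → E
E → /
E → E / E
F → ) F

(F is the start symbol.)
{ '/' }

PREDICT(E → E '/' E) = (FIRST(RHS) \ {ε}) ∪ (FOLLOW(E) if ε ∈ FIRST(RHS), i.e. RHS ⇒* ε)
FIRST(E) = { '/' }
FIRST(E '/' E) = { '/' }
ε ∉ FIRST(E '/' E), so FOLLOW(E) is not added.
PREDICT(E → E '/' E) = { '/' }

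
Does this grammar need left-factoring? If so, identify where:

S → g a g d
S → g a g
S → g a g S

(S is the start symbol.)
Left-factoring is needed when two productions for the same non-terminal
share a common prefix on the right-hand side.

Productions for S:
  S → g a g d
  S → g a g
  S → g a g S

Found common prefix 'g a g' in productions for S

Answer: Yes, S has productions with common prefix 'g a g'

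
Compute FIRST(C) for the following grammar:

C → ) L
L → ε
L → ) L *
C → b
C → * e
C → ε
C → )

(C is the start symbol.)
From C → ) L:
  - ')' is a terminal: add ')' and stop
From C → b:
  - b is a terminal: add 'b' and stop
From C → * e:
  - '*' is a terminal: add '*' and stop
From C → ε:
  - ε-production, so ε ∈ FIRST(C)
From C → ):
  - ')' is a terminal: add ')' and stop

Collecting: FIRST(C) = { ')', '*', 'b', ε }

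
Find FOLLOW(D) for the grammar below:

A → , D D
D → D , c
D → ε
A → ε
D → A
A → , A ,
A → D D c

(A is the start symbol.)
To compute FOLLOW(D), find every occurrence of D on a right-hand side N → α D β: add FIRST(β) \ {ε}, and if β is empty or nullable also add FOLLOW(N). Iterate to a fixed point.

In A → , D D: D is followed by D, add FIRST(D) \ {ε} = { ',', 'c' }
  D is nullable, so also add FOLLOW(A)
In A → , D D: D is at the end, add FOLLOW(A)
In D → D , c: D is followed by ',' c, add FIRST(',' c) \ {ε} = { ',' }
In A → D D c: D is followed by D c, add FIRST(D c) \ {ε} = { ',', 'c' }
In A → D D c: D is followed by c, add FIRST(c) \ {ε} = { 'c' }

The FOLLOW sets referred to above (computed the same way, to a fixed point):
  FOLLOW(A) = { $, ',', 'c' }

Taking the union: FOLLOW(D) = { $, ',', 'c' }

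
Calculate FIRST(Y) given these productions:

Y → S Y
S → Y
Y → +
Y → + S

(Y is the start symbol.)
FIRST sets of the other non-terminals involved (by the same procedure, iterated to a fixed point):
  FIRST(S) = { '+' }

From Y → S Y:
  - S is a non-terminal: add FIRST(S) \ {ε} = { '+' }
    S is not nullable, so stop
From Y → +:
  - '+' is a terminal: add '+' and stop
From Y → + S:
  - '+' is a terminal: add '+' and stop

Collecting: FIRST(Y) = { '+' }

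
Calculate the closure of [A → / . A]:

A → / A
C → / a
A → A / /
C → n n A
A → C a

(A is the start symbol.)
To compute CLOSURE, for each item [A → α.Bβ] where B is a non-terminal, add [B → .γ] for all productions B → γ; repeat for the newly added items until nothing changes.

Start with: [A → / . A]
  [A → / . A] has the dot before A: add [A → . / A], [A → . A / /], [A → . C a]
  [A → . C a] has the dot before C: add [C → . / a], [C → . n n A]
No further items can be added.

CLOSURE = { [A → . / A], [A → . A / /], [A → . C a], [A → / . A], [C → . / a], [C → . n n A] }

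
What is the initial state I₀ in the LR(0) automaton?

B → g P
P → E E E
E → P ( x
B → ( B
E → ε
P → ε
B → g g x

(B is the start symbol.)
{ [B → . ( B], [B → . g P], [B → . g g x], [B' → . B] }

First, augment the grammar with B' → B
I₀ = CLOSURE({ [B' → . B] }):
  [B' → . B] has the dot before B: add [B → . g P], [B → . ( B], [B → . g g x]
No further items can be added.

I₀ = { [B → . ( B], [B → . g P], [B → . g g x], [B' → . B] }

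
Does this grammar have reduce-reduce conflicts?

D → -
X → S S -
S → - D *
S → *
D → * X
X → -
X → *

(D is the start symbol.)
Yes — I4: [S → * .] vs [X → * .]

Augment with D' → D and build the canonical LR(0) collection (I0 = CLOSURE({[D' → . D]}), then GOTO on every symbol after a dot until no new states appear). It has 14 states:
  I0: { [D → . * X], [D → . -], [D' → . D] }  — shift
  I1: { [D → * . X], [S → . *], [S → . - D *], [X → . *], [X → . -], [X → . S S -] }  — shift
  I2: { [D → - .] }  — reduce
  I3: { [D' → D .] }  — accept
  I4: { [S → * .], [X → * .] }  — 2 reduces
  I5: { [D → . * X], [D → . -], [S → - . D *], [X → - .] }  — shift, reduce
  I6: { [S → . *], [S → . - D *], [X → S . S -] }  — shift
  I7: { [D → * X .] }  — reduce
  I8: { [S → * .] }  — reduce
  I9: { [D → . * X], [D → . -], [S → - . D *] }  — shift
  I10: { [X → S S . -] }  — shift
  I11: { [X → S S - .] }  — reduce
  I12: { [S → - D . *] }  — shift
  I13: { [S → - D * .] }  — reduce

I4 contains complete items [S → * .], [X → * .] — reduce-reduce conflict.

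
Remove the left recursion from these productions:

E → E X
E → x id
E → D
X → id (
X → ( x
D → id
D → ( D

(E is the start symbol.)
E is directly left-recursive. The standard transformation for
  A → A α₁ | ... | A α_m | β₁ | ... | β_n
is
  A  → β₁ A' | ... | β_n A'
  A' → α₁ A' | ... | α_m A' | ε

E → x id becomes E → x id E'
E → D becomes E → D E'
E → E X becomes E' → X E'
Add E' → ε

Productions for other non-terminals are unchanged:
  X → id (
  X → ( x
  D → id
  D → ( D

Resulting grammar:
E → x id E'
E → D E'
E' → X E'
E' → ε
X → id (
X → ( x
D → id
D → ( D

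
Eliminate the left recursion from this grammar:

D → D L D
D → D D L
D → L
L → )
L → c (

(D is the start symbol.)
D → L D'
D' → L D D'
D' → D L D'
D' → ε
L → )
L → c (

D is directly left-recursive. The standard transformation for
  A → A α₁ | ... | A α_m | β₁ | ... | β_n
is
  A  → β₁ A' | ... | β_n A'
  A' → α₁ A' | ... | α_m A' | ε

D → L becomes D → L D'
D → D L D becomes D' → L D D'
D → D D L becomes D' → D L D'
Add D' → ε

Productions for other non-terminals are unchanged:
  L → )
  L → c (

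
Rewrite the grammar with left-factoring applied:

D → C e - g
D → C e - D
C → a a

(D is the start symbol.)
D → C e - D'
D' → g
D' → D
C → a a

Left-factoring transforms A → αβ₁ | αβ₂ into A → αA' and A' → β₁ | β₂
(α is the longest common prefix among the alternatives). Repeat until
no nonterminal has two alternatives with a common prefix.

Round 1: D has alternatives sharing prefix 'C e -'. Introduce D': D → C e - D'
  Add: D' → g
  Add: D' → D

No remaining common prefixes — done.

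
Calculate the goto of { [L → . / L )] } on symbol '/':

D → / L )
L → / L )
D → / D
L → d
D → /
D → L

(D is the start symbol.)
{ [L → . / L )], [L → . d], [L → / . L )] }

GOTO(I, '/') = CLOSURE({ [A → αX.β] : [A → α.Xβ] ∈ I, X = '/' })

Items with dot before '/', with the dot advanced:
  [L → . / L )] → [L → / . L )]
Closure of the advanced items:
  [L → / . L )] has the dot before L: add [L → . / L )], [L → . d]

GOTO = { [L → . / L )], [L → . d], [L → / . L )] }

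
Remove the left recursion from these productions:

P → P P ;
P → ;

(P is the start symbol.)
P → ; P'
P' → P ; P'
P' → ε

P is directly left-recursive. The standard transformation for
  A → A α₁ | ... | A α_m | β₁ | ... | β_n
is
  A  → β₁ A' | ... | β_n A'
  A' → α₁ A' | ... | α_m A' | ε

P → ; becomes P → ; P'
P → P P ; becomes P' → P ; P'
Add P' → ε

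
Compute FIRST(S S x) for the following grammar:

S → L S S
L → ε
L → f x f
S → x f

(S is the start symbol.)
{ 'f', 'x' }

FIRST sets of the non-terminals involved (from the grammar, by fixed-point iteration):
  FIRST(S) = { 'f', 'x' }

To compute FIRST(S S x), process the symbols left to right:
Symbol S is a non-terminal. Add FIRST(S) \ {ε} = { 'f', 'x' }
S is not nullable (ε ∉ FIRST(S)), so stop here.
FIRST(S S x) = { 'f', 'x' }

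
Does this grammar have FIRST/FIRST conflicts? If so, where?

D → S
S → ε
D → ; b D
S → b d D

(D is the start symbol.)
A FIRST/FIRST conflict occurs when two productions N → α and N → β for the same non-terminal have FIRST(α) ∩ FIRST(β) ≠ ∅ (with ε ∈ FIRST of a nullable right-hand side, so two nullable alternatives also conflict).

FIRST sets of the non-terminals at (or reachable through a nullable prefix from) the front of some alternative:
  FIRST(S) = { 'b', ε }

Productions for D:
  D → S: FIRST = { 'b', ε }
  D → ; b D: FIRST = { ';' }
Productions for S:
  S → ε: FIRST = { ε }
  S → b d D: FIRST = { 'b' }

All alternatives of each non-terminal have pairwise disjoint FIRST sets.

Answer: No FIRST/FIRST conflicts.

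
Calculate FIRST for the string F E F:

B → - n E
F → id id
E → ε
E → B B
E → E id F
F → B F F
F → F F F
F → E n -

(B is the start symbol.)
{ '-', 'id', 'n' }

FIRST sets of the non-terminals involved (from the grammar, by fixed-point iteration):
  FIRST(F) = { '-', 'id', 'n' }

To compute FIRST(F E F), process the symbols left to right:
Symbol F is a non-terminal. Add FIRST(F) \ {ε} = { '-', 'id', 'n' }
F is not nullable (ε ∉ FIRST(F)), so stop here.
FIRST(F E F) = { '-', 'id', 'n' }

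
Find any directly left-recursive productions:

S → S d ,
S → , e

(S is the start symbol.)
Direct left recursion occurs when N → N α for some non-terminal N (the right-hand side begins with the left-hand side itself).

S → S d ,: LEFT RECURSIVE (starts with S)
S → , e: starts with ','

The grammar has direct left recursion on: S.

Answer: Yes, S is left-recursive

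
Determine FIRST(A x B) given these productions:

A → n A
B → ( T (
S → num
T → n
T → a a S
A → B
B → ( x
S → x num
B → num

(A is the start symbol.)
FIRST sets of the non-terminals involved (from the grammar, by fixed-point iteration):
  FIRST(A) = { '(', 'n', 'num' }

To compute FIRST(A x B), process the symbols left to right:
Symbol A is a non-terminal. Add FIRST(A) \ {ε} = { '(', 'n', 'num' }
A is not nullable (ε ∉ FIRST(A)), so stop here.
FIRST(A x B) = { '(', 'n', 'num' }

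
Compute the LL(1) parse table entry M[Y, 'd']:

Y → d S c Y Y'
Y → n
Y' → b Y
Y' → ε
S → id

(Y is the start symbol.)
To find M[Y, 'd'], we find productions for Y where 'd' is in the predict set (PREDICT(N → α) = (FIRST(α) \ {ε}) ∪ (FOLLOW(N) if α ⇒* ε)).

Y → d S c Y Y': PREDICT = { 'd' }
  'd' is in predict set, so this production goes in M[Y, 'd']
Y → n: PREDICT = { 'n' }

M[Y, 'd'] = Y → d S c Y Y'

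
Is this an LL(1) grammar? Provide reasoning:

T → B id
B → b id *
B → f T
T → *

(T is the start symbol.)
Yes, the grammar is LL(1).

A grammar is LL(1) if for each non-terminal N with multiple productions, the predict sets of those productions are pairwise disjoint, where PREDICT(N → α) = (FIRST(α) \ {ε}) ∪ (FOLLOW(N) if α ⇒* ε).

Relevant sets:
  FIRST(B) = { 'b', 'f' }

For T:
  PREDICT(T → B id) = { 'b', 'f' }
  PREDICT(T → '*') = { '*' }
For B:
  PREDICT(B → b id '*') = { 'b' }
  PREDICT(B → f T) = { 'f' }

All predict sets are disjoint. The grammar IS LL(1).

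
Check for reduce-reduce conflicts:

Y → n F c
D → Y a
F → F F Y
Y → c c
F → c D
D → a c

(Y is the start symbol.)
No reduce-reduce conflicts

Augment with Y' → Y and build the canonical LR(0) collection (I0 = CLOSURE({[Y' → . Y]}), then GOTO on every symbol after a dot until no new states appear). It has 17 states:
  I0: { [Y → . c c], [Y → . n F c], [Y' → . Y] }  — shift
  I1: { [Y' → Y .] }  — accept
  I2: { [Y → c . c] }  — shift
  I3: { [F → . F F Y], [F → . c D], [Y → n . F c] }  — shift
  I4: { [F → . F F Y], [F → . c D], [F → F . F Y], [Y → n F . c] }  — shift
  I5: { [D → . Y a], [D → . a c], [F → c . D], [Y → . c c], [Y → . n F c] }  — shift
  I6: { [F → c D .] }  — reduce
  I7: { [D → Y . a] }  — shift
  I8: { [D → a . c] }  — shift
  I9: { [D → a c .] }  — reduce
  I10: { [D → Y a .] }  — reduce
  I11: { [F → . F F Y], [F → . c D], [F → F . F Y], [F → F F . Y], [Y → . c c], [Y → . n F c] }  — shift
  I12: { [D → . Y a], [D → . a c], [F → c . D], [Y → . c c], [Y → . n F c], [Y → n F c .] }  — shift, reduce
  I13: { [F → F F Y .] }  — reduce
  I14: { [D → . Y a], [D → . a c], [F → c . D], [Y → . c c], [Y → . n F c], [Y → c . c] }  — shift
  I15: { [Y → c . c], [Y → c c .] }  — shift, reduce
  I16: { [Y → c c .] }  — reduce

No state contains more than one complete item.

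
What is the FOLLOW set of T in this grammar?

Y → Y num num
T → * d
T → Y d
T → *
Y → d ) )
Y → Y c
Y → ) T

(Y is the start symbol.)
{ $, 'c', 'd', 'num' }

To compute FOLLOW(T), find every occurrence of T on a right-hand side N → α T β: add FIRST(β) \ {ε}, and if β is empty or nullable also add FOLLOW(N). Iterate to a fixed point.

In Y → ) T: T is at the end, add FOLLOW(Y)

The FOLLOW sets referred to above (computed the same way, to a fixed point):
  FOLLOW(Y) = { $, 'c', 'd', 'num' }

Taking the union: FOLLOW(T) = { $, 'c', 'd', 'num' }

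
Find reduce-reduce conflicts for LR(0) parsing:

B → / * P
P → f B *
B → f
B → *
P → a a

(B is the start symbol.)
No reduce-reduce conflicts

Augment with B' → B and build the canonical LR(0) collection (I0 = CLOSURE({[B' → . B]}), then GOTO on every symbol after a dot until no new states appear). It has 12 states:
  I0: { [B → . *], [B → . / * P], [B → . f], [B' → . B] }  — shift
  I1: { [B → * .] }  — reduce
  I2: { [B → / . * P] }  — shift
  I3: { [B' → B .] }  — accept
  I4: { [B → f .] }  — reduce
  I5: { [B → / * . P], [P → . a a], [P → . f B *] }  — shift
  I6: { [B → / * P .] }  — reduce
  I7: { [P → a . a] }  — shift
  I8: { [B → . *], [B → . / * P], [B → . f], [P → f . B *] }  — shift
  I9: { [P → f B . *] }  — shift
  I10: { [P → f B * .] }  — reduce
  I11: { [P → a a .] }  — reduce

No state contains more than one complete item.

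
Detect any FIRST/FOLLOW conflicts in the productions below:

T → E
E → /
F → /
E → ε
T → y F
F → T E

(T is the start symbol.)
Yes. E → '/' with FOLLOW(E) on { '/' }; F → '/' with FOLLOW(F) on { '/' }

A FIRST/FOLLOW conflict occurs when a non-terminal N has a nullable alternative N → β (β ⇒* ε) and another alternative N → α with FIRST(α) ∩ FOLLOW(N) ≠ ∅: on such a lookahead the parser cannot decide between expanding α and letting N vanish via β.

Nullable non-terminals: E, F, T.
FIRST sets used below: FIRST(T) = { '/', 'y', ε }, FIRST(E) = { '/', ε }

E: nullable alternative(s) E → ε; FOLLOW(E) = { $, '/' }
  E → /: FIRST \ {ε} = { '/' } — overlaps FOLLOW(E) on { '/' }: CONFLICT
  E → ε: FIRST \ {ε} = { } — this is the only nullable alternative, skip

F: nullable alternative(s) F → T E; FOLLOW(F) = { $, '/' }
  F → /: FIRST \ {ε} = { '/' } — overlaps FOLLOW(F) on { '/' }: CONFLICT
  F → T E: FIRST \ {ε} = { '/', 'y' } — this is the only nullable alternative, skip

T: nullable alternative(s) T → E; FOLLOW(T) = { $, '/' }
  T → E: FIRST \ {ε} = { '/' } — this is the only nullable alternative, skip
  T → y F: FIRST \ {ε} = { 'y' } — disjoint from FOLLOW(T)

So the grammar has 2 FIRST/FOLLOW conflicts (marked CONFLICT above).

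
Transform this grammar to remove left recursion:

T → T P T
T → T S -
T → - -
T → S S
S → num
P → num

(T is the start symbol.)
T → - - T'
T → S S T'
T' → P T T'
T' → S - T'
T' → ε
S → num
P → num

T is directly left-recursive. The standard transformation for
  A → A α₁ | ... | A α_m | β₁ | ... | β_n
is
  A  → β₁ A' | ... | β_n A'
  A' → α₁ A' | ... | α_m A' | ε

T → - - becomes T → - - T'
T → S S becomes T → S S T'
T → T P T becomes T' → P T T'
T → T S - becomes T' → S - T'
Add T' → ε

Productions for other non-terminals are unchanged:
  S → num
  P → num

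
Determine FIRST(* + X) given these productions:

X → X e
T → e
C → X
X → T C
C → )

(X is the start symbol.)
{ '*' }

To compute FIRST(* + X), process the symbols left to right:
Symbol * is a terminal. Add '*' and stop.
FIRST(* + X) = { '*' }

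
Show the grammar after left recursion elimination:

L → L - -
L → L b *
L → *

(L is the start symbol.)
L is directly left-recursive. The standard transformation for
  A → A α₁ | ... | A α_m | β₁ | ... | β_n
is
  A  → β₁ A' | ... | β_n A'
  A' → α₁ A' | ... | α_m A' | ε

L → * becomes L → * L'
L → L - - becomes L' → - - L'
L → L b * becomes L' → b * L'
Add L' → ε

Resulting grammar:
L → * L'
L' → - - L'
L' → b * L'
L' → ε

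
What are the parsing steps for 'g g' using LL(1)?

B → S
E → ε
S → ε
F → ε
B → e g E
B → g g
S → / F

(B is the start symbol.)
Stack is shown with the top on the left.

Stack  Input  Action
--------------------
B $    g g $  output B → g g
g g $  g g $  match 'g'
g $    g $    match 'g'
$      $      accept

The string is accepted.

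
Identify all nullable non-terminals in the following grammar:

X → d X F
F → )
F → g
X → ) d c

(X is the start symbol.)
There are no ε-productions, so no non-terminal can derive ε.
No non-terminals are nullable.

Answer: None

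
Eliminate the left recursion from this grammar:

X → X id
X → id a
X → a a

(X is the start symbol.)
X is directly left-recursive. The standard transformation for
  A → A α₁ | ... | A α_m | β₁ | ... | β_n
is
  A  → β₁ A' | ... | β_n A'
  A' → α₁ A' | ... | α_m A' | ε

X → id a becomes X → id a X'
X → a a becomes X → a a X'
X → X id becomes X' → id X'
Add X' → ε

Resulting grammar:
X → id a X'
X → a a X'
X' → id X'
X' → ε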